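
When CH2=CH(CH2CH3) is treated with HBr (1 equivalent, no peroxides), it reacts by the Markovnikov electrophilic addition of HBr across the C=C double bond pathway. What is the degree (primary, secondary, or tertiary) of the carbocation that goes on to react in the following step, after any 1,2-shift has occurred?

secondary

Step 1: Protonation of the alkene by HBr: the π bond acts as the nucleophile and picks up H⁺, giving the more stable (Markovnikov) secondary carbocation. The H–Br bond breaks heterolytically, releasing Br⁻.
No single 1,2-shift to an adjacent carbon would give a more-substituted cation, so no rearrangement occurs.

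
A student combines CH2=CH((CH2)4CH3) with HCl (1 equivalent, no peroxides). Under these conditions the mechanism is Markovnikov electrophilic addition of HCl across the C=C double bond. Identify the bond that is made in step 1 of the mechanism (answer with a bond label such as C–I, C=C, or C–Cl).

C–H

Step 1: Electrophilic addition begins with the π(C=C) electrons forming a bond to the proton of HCl. Following Markovnikov's rule, the resulting cation is secondary. The H–Cl bond breaks heterolytically, releasing Cl⁻.
The bond formed in this step is the C–H bond.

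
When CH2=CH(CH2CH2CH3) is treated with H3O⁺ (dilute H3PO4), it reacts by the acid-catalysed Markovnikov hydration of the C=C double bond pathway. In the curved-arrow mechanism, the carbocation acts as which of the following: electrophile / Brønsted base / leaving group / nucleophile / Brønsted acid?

Step 2: Water acts as the nucleophile: an oxygen lone pair bonds to the cationic carbon, giving an oxonium-ion intermediate.
The carbocation accepts an electron pair into an empty or π* orbital — it is the electrophile.

electrophile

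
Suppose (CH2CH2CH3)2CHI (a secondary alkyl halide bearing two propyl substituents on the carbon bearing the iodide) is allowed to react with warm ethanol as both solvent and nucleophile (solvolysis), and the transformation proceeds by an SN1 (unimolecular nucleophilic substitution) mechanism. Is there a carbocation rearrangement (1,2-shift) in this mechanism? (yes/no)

no

The first-formed carbocation is secondary.
No single 1,2-shift to an adjacent carbon would produce a more-substituted cation than the one already present, so no rearrangement occurs.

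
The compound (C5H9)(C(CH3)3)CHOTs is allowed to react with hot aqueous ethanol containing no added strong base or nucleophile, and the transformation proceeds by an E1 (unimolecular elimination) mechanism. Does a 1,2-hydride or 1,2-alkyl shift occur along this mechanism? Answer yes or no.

The first-formed carbocation is secondary.
The adjacent cyclopentyl carbon already bears 2 other carbon substituents and has a hydrogen to migrate; after a 1,2-hydride shift from that carbon the positive charge sits on a tertiary centre.
Tertiary is more stable than secondary, so the shift occurs.

yes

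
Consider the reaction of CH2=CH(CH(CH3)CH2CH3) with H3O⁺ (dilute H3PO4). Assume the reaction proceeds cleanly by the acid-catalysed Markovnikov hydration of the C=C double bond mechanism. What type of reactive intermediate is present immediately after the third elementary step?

Step 1: Protonation of the alkene by H3O⁺: the π bond acts as the nucleophile and picks up H⁺, giving the more stable (Markovnikov) secondary carbocation. H2O is released.
Step 2: A hydride (H with its bonding pair) migrates from the adjacent sec-butyl carbon to the cationic centre — a 1,2-hydride shift — upgrading the secondary cation to a tertiary one.
Step 3: A lone pair on the oxygen of H2O attacks the carbocation, forming a C–O bond and an oxonium ion (a protonated alcohol).
After step 3 the species present is an oxonium ion.

oxonium ion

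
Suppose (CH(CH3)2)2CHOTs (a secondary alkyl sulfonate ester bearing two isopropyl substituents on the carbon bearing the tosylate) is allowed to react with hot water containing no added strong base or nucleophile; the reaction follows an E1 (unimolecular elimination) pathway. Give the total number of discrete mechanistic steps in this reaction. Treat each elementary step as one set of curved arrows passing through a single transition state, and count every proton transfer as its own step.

3

Step 1: Ionisation: the C–O σ-bond cleaves heterolytically; both bonding electrons depart with TsO⁻, leaving a secondary carbocation at the α-carbon.
Step 2: A 1,2-hydride shift from the adjacent isopropyl carbon moves the positive charge from the secondary centre to an adjacent carbon, generating a more stable tertiary carbocation.
Step 3: Loss of a β-proton to a water molecule of the solvent: the C–H bonding pair collapses toward the cationic carbon to form the C=C π bond, yielding the alkene.
Total: 3 elementary steps.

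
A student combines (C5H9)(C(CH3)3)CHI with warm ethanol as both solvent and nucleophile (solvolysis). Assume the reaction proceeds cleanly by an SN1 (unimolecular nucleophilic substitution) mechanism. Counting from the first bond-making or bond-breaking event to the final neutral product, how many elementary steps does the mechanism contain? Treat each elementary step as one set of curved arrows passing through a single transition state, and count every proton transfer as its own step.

Step 1: Unassisted departure of I⁻ (taking the C–I bonding pair) generates a secondary carbocation.
Step 2: A hydride (H with its bonding pair) migrates from the adjacent cyclopentyl carbon to the cationic centre — a 1,2-hydride shift — upgrading the secondary cation to a tertiary one.
Step 3: A lone pair on the oxygen of CH3CH2OH attacks the carbocation, forming a new C–O σ-bond and an oxonium ion.
Step 4: Deprotonation of the oxonium oxygen by solvent ethanol yields the neutral ether.
Total: 4 elementary steps.

4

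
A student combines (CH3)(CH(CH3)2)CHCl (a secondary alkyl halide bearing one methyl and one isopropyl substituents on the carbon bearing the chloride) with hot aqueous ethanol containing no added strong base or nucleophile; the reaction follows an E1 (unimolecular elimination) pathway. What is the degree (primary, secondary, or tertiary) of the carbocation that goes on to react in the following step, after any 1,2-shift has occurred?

Step 1: Unassisted departure of Cl⁻ (taking the C–Cl bonding pair) generates a secondary carbocation.
Step 2: A 1,2-hydride shift from the adjacent isopropyl carbon moves the positive charge from the secondary centre to an adjacent carbon, generating a more stable tertiary carbocation.
The cation rearranges from secondary to tertiary via a 1,2-hydride shift from the adjacent isopropyl carbon; the tertiary cation is what reacts next.

tertiary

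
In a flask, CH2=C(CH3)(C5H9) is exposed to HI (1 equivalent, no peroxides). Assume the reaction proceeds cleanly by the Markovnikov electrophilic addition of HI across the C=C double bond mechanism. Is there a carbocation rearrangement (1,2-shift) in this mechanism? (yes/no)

The first-formed carbocation is tertiary.
No single 1,2-shift to an adjacent carbon would produce a more-substituted cation than the one already present, so no rearrangement occurs.

no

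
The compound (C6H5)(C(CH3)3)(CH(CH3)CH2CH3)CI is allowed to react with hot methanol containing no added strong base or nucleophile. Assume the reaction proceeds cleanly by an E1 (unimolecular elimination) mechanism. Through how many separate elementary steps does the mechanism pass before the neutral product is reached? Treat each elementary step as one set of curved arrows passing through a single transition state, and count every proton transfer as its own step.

Step 1: Ionisation: the C–I σ-bond cleaves heterolytically; both bonding electrons depart with I⁻, leaving a tertiary carbocation at the α-carbon.
(No 1,2-shift: no single shift to an adjacent carbon would give a more stable cation.)
Step 2: Loss of a β-proton to a methanol molecule of the solvent: the C–H bonding pair collapses toward the cationic carbon to form the C=C π bond, yielding the alkene.
Total: 2 elementary steps.

2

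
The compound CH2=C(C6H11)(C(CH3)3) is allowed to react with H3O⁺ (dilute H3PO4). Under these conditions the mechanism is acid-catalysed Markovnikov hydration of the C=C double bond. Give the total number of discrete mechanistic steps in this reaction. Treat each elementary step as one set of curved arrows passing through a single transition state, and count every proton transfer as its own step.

3

Step 1: Electrophilic addition begins with the π(C=C) electrons forming a bond to the proton of H3O⁺. Following Markovnikov's rule, the resulting cation is tertiary. H2O is released.
(No 1,2-shift: no single shift to an adjacent carbon would give a more stable cation.)
Step 2: Nucleophilic capture of the cation by H2O produces the protonated alcohol (an oxonium ion).
Step 3: H2O removes a proton from the oxonium oxygen, regenerating H3O⁺ and giving the neutral alcohol.
Total: 3 elementary steps.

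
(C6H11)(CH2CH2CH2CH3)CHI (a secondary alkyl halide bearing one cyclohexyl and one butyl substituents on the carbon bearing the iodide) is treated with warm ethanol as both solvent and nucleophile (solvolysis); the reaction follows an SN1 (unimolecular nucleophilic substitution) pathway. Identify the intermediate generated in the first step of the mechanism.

Step 1: Unassisted departure of I⁻ (taking the C–I bonding pair) generates a secondary carbocation.
After step 1 the species present is a secondary carbocation.

secondary carbocation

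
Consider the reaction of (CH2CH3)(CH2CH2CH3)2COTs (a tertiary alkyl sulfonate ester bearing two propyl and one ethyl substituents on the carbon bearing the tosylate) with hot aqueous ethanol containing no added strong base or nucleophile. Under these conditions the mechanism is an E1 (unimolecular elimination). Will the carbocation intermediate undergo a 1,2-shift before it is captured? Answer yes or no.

The first-formed carbocation is tertiary.
No single 1,2-shift to an adjacent carbon would produce a more-substituted cation than the one already present, so no rearrangement occurs.

no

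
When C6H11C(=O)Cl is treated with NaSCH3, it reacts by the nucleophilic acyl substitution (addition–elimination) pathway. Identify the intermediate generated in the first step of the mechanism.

Step 1: CH3S⁻ adds to the carbonyl carbon; the C=O π electrons shift onto oxygen and a tetrahedral alkoxide intermediate forms.
After step 1 the species present is a tetrahedral intermediate.

tetrahedral intermediate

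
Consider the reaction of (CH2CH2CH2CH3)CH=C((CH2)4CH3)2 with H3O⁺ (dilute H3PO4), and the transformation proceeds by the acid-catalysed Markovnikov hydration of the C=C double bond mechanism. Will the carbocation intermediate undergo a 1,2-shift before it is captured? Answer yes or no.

no

The first-formed carbocation is tertiary.
No single 1,2-shift to an adjacent carbon would produce a more-substituted cation than the one already present, so no rearrangement occurs.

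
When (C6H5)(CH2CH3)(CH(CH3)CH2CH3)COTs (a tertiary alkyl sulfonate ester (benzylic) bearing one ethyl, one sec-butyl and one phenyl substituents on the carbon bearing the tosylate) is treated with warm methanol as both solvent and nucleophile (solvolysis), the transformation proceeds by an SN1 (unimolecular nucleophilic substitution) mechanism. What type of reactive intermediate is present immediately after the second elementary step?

oxonium ion

Step 1: Rate-determining heterolysis of the C–O bond gives TsO⁻ and a tertiary carbocation.
Step 2: A lone pair on the oxygen of CH3OH attacks the carbocation, forming a new C–O σ-bond and an oxonium ion.
After step 2 the species present is an oxonium ion.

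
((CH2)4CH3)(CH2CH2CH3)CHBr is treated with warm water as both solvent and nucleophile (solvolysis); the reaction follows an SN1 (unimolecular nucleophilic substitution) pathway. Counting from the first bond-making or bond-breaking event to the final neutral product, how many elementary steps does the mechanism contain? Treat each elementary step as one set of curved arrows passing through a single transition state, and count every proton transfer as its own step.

Step 1: Ionisation: the C–Br σ-bond cleaves heterolytically; both bonding electrons depart with Br⁻, leaving a secondary carbocation at the α-carbon.
(No 1,2-shift: no single shift to an adjacent carbon would give a more stable cation.)
Step 2: H2O donates an oxygen lone pair into the empty p orbital of the cation, giving a protonated alcohol (an oxonium ion).
Step 3: Deprotonation of the oxonium oxygen by solvent water yields the neutral alcohol.
Total: 3 elementary steps.

3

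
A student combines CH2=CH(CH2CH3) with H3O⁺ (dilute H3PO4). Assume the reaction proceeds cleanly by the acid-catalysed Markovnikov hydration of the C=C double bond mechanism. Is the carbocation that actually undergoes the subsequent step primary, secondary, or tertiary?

secondary

Step 1: The π electrons of the C=C bond attack a proton of H3O⁺; Markovnikov addition places the new C–H on the less-substituted alkene carbon, so the positive charge ends up on the more-substituted carbon — a secondary carbocation. H2O is released.
No single 1,2-shift to an adjacent carbon would give a more-substituted cation, so no rearrangement occurs.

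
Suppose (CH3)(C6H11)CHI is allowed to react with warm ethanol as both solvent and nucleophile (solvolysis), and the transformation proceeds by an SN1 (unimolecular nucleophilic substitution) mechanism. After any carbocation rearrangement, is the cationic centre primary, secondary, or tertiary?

tertiary

Step 1: Ionisation: the C–I σ-bond cleaves heterolytically; both bonding electrons depart with I⁻, leaving a secondary carbocation at the α-carbon.
Step 2: A 1,2-hydride shift from the adjacent cyclohexyl carbon moves the positive charge from the secondary centre to an adjacent carbon, generating a more stable tertiary carbocation.
The cation rearranges from secondary to tertiary via a 1,2-hydride shift from the adjacent cyclohexyl carbon; the tertiary cation is what reacts next.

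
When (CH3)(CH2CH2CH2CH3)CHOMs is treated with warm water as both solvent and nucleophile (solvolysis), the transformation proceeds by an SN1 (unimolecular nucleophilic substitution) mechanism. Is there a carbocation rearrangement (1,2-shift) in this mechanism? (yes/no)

no

The first-formed carbocation is secondary.
No single 1,2-shift to an adjacent carbon would produce a more-substituted cation than the one already present, so no rearrangement occurs.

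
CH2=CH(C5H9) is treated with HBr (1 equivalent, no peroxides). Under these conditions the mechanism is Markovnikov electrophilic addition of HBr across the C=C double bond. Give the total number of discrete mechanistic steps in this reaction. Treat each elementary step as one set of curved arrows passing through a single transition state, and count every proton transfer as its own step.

Step 1: The π electrons of the C=C bond attack a proton of HBr; Markovnikov addition places the new C–H on the less-substituted alkene carbon, so the positive charge ends up on the more-substituted carbon — a secondary carbocation. The H–Br bond breaks heterolytically, releasing Br⁻.
Step 2: A 1,2-hydride shift from the adjacent cyclopentyl carbon moves the positive charge from the secondary centre to an adjacent carbon, generating a more stable tertiary carbocation.
Step 3: Nucleophilic attack by Br⁻ on the carbocation completes the addition, giving R–Br.
Total: 3 elementary steps.

3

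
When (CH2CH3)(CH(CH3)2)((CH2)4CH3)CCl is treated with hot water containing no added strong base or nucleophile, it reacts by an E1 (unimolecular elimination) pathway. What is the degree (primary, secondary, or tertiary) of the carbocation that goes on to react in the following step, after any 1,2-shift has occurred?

tertiary

Step 1: Ionisation: the C–Cl σ-bond cleaves heterolytically; both bonding electrons depart with Cl⁻, leaving a tertiary carbocation at the α-carbon.
No single 1,2-shift to an adjacent carbon would give a more-substituted cation, so no rearrangement occurs.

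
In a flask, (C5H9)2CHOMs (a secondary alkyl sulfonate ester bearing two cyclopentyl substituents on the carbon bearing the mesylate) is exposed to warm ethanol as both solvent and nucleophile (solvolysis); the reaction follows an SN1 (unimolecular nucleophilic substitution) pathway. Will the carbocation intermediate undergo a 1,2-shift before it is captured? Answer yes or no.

The first-formed carbocation is secondary.
The adjacent cyclopentyl carbon already bears 2 other carbon substituents and has a hydrogen to migrate; after a 1,2-hydride shift from that carbon the positive charge sits on a tertiary centre.
Tertiary is more stable than secondary, so the shift occurs.

yes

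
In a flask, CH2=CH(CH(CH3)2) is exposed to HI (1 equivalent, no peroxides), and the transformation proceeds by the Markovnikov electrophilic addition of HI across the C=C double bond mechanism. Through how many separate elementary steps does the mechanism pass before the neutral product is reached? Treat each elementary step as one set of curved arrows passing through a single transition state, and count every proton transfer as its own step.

Step 1: Electrophilic addition begins with the π(C=C) electrons forming a bond to the proton of HI. Following Markovnikov's rule, the resulting cation is secondary. The H–I bond breaks heterolytically, releasing I⁻.
Step 2: A hydride (H with its bonding pair) migrates from the adjacent isopropyl carbon to the cationic centre — a 1,2-hydride shift — upgrading the secondary cation to a tertiary one.
Step 3: Nucleophilic attack by I⁻ on the carbocation completes the addition, giving R–I.
Total: 3 elementary steps.

3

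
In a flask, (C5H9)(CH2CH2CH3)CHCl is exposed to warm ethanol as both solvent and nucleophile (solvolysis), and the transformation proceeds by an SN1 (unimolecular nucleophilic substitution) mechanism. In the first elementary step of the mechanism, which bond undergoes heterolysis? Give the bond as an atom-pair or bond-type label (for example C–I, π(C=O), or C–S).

C–Cl

Step 1: Ionisation: the C–Cl σ-bond cleaves heterolytically; both bonding electrons depart with Cl⁻, leaving a secondary carbocation at the α-carbon.
The bond broken in this step is the C–Cl bond.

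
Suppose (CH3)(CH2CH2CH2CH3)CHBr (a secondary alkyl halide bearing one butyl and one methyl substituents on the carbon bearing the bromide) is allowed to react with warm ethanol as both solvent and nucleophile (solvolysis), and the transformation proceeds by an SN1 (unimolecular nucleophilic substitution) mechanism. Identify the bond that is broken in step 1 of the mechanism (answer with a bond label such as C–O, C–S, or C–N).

Step 1: Rate-determining heterolysis of the C–Br bond gives Br⁻ and a secondary carbocation.
The bond broken in this step is the C–Br bond.

C–Br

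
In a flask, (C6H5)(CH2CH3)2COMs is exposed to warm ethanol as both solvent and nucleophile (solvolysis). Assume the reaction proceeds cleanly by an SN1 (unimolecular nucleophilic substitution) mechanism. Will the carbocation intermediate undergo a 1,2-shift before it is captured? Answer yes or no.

no

The first-formed carbocation is tertiary.
No single 1,2-shift to an adjacent carbon would produce a more-substituted cation than the one already present, so no rearrangement occurs.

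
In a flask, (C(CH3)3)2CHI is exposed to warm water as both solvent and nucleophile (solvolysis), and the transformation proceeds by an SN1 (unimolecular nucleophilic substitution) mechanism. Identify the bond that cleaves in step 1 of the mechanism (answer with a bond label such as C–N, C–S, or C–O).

Step 1: The C–I bond breaks with both electrons going to the iodide; I⁻ leaves and a secondary carbocation remains.
The bond broken in this step is the C–I bond.

C–I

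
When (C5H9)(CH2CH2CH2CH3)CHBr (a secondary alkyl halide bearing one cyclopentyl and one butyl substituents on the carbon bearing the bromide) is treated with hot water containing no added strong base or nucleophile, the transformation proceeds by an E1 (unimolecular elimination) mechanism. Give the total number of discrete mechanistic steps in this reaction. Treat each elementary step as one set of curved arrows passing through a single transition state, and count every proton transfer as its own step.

3

Step 1: Unassisted departure of Br⁻ (taking the C–Br bonding pair) generates a secondary carbocation.
Step 2: A hydride (H with its bonding pair) migrates from the adjacent cyclopentyl carbon to the cationic centre — a 1,2-hydride shift — upgrading the secondary cation to a tertiary one.
Step 3: A water molecule (solvent) deprotonates a β-carbon; as the C–H bond breaks, those electrons form the new alkene π bond.
Total: 3 elementary steps.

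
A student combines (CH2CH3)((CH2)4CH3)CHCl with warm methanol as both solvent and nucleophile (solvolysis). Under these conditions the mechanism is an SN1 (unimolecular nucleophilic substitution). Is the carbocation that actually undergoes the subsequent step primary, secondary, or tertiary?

secondary

Step 1: Unassisted departure of Cl⁻ (taking the C–Cl bonding pair) generates a secondary carbocation.
No single 1,2-shift to an adjacent carbon would give a more-substituted cation, so no rearrangement occurs.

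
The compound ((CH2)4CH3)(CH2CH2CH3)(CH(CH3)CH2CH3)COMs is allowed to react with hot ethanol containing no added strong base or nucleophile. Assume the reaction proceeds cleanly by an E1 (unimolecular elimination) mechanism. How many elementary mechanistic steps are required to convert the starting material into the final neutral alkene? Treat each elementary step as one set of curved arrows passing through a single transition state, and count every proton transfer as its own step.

2

Step 1: Unassisted departure of MsO⁻ (taking the C–O bonding pair) generates a tertiary carbocation.
(No 1,2-shift: no single shift to an adjacent carbon would give a more stable cation.)
Step 2: Loss of a β-proton to an ethanol molecule of the solvent: the C–H bonding pair collapses toward the cationic carbon to form the C=C π bond, yielding the alkene.
Total: 2 elementary steps.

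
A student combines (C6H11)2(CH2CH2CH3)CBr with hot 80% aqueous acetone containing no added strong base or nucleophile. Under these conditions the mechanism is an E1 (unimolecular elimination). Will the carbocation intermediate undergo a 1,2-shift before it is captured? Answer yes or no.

no

The first-formed carbocation is tertiary.
No single 1,2-shift to an adjacent carbon would produce a more-substituted cation than the one already present, so no rearrangement occurs.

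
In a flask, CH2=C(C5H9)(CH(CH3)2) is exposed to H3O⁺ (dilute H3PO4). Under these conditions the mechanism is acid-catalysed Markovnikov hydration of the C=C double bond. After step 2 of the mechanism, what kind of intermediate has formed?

oxonium ion

Step 1: The π electrons of the C=C bond attack a proton of H3O⁺; Markovnikov addition places the new C–H on the less-substituted alkene carbon, so the positive charge ends up on the more-substituted carbon — a tertiary carbocation. H2O is released.
Step 2: Nucleophilic capture of the cation by H2O produces the protonated alcohol (an oxonium ion).
After step 2 the species present is an oxonium ion.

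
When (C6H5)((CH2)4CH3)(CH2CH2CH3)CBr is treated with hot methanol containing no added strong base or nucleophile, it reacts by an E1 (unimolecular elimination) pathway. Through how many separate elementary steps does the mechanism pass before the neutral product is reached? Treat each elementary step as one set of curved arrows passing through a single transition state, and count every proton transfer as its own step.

Step 1: Rate-determining heterolysis of the C–Br bond gives Br⁻ and a tertiary carbocation.
(No 1,2-shift: no single shift to an adjacent carbon would give a more stable cation.)
Step 2: Loss of a β-proton to a methanol molecule of the solvent: the C–H bonding pair collapses toward the cationic carbon to form the C=C π bond, yielding the alkene.
Total: 2 elementary steps.

2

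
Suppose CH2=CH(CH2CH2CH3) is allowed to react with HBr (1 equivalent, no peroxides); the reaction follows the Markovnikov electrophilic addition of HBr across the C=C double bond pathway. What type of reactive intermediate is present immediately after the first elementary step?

Step 1: Electrophilic addition begins with the π(C=C) electrons forming a bond to the proton of HBr. Following Markovnikov's rule, the resulting cation is secondary. The H–Br bond breaks heterolytically, releasing Br⁻.
After step 1 the species present is a secondary carbocation.

secondary carbocation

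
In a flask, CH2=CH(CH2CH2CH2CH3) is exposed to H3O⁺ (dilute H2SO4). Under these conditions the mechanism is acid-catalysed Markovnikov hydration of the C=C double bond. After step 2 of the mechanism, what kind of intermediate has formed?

Step 1: The π electrons of the C=C bond attack a proton of H3O⁺; Markovnikov addition places the new C–H on the less-substituted alkene carbon, so the positive charge ends up on the more-substituted carbon — a secondary carbocation. H2O is released.
Step 2: A lone pair on the oxygen of H2O attacks the carbocation, forming a C–O bond and an oxonium ion (a protonated alcohol).
After step 2 the species present is an oxonium ion.

oxonium ion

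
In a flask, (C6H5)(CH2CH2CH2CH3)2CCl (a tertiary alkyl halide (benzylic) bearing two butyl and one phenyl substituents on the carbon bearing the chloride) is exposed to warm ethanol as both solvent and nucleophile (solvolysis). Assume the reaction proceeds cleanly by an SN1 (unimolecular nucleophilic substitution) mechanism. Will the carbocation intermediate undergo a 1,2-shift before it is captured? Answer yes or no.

The first-formed carbocation is tertiary.
No single 1,2-shift to an adjacent carbon would produce a more-substituted cation than the one already present, so no rearrangement occurs.

no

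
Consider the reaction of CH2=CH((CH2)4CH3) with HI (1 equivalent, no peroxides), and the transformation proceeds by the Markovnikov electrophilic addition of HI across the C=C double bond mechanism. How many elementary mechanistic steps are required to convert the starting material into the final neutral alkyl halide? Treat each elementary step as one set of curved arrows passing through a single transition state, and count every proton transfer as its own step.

2

Step 1: Electrophilic addition begins with the π(C=C) electrons forming a bond to the proton of HI. Following Markovnikov's rule, the resulting cation is secondary. The H–I bond breaks heterolytically, releasing I⁻.
(No 1,2-shift: no single shift to an adjacent carbon would give a more stable cation.)
Step 2: Nucleophilic attack by I⁻ on the carbocation completes the addition, giving R–I.
Total: 2 elementary steps.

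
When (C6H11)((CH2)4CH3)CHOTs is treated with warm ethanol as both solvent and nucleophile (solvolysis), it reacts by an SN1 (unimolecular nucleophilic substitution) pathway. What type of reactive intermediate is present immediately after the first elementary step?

secondary carbocation

Step 1: Unassisted departure of TsO⁻ (taking the C–O bonding pair) generates a secondary carbocation.
After step 1 the species present is a secondary carbocation.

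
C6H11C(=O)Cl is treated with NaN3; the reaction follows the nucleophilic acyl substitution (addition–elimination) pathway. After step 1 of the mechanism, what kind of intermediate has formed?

Step 1: A lone pair on the N of N3⁻ attacks the electrophilic acyl carbon; the π(C=O) electrons move onto oxygen, giving a tetrahedral intermediate.
After step 1 the species present is a tetrahedral intermediate.

tetrahedral intermediate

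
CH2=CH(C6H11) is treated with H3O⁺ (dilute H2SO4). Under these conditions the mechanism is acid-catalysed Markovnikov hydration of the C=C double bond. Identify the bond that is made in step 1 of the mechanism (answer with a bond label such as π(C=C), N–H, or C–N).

C–H

Step 1: Protonation of the alkene by H3O⁺: the π bond acts as the nucleophile and picks up H⁺, giving the more stable (Markovnikov) secondary carbocation. H2O is released.
The bond formed in this step is the C–H bond.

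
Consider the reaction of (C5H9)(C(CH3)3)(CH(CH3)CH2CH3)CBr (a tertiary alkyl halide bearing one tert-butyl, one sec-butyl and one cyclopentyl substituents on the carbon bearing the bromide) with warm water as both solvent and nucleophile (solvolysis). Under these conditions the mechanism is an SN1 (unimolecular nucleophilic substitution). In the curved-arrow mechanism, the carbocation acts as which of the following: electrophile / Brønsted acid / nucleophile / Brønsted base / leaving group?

Step 2: A lone pair on the oxygen of H2O attacks the carbocation, forming a new C–O σ-bond and an oxonium ion.
The carbocation accepts an electron pair into an empty or π* orbital — it is the electrophile.

electrophile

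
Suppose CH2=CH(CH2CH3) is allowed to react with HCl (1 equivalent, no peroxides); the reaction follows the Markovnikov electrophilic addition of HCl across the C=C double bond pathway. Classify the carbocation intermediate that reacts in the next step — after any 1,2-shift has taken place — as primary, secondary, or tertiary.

Step 1: Protonation of the alkene by HCl: the π bond acts as the nucleophile and picks up H⁺, giving the more stable (Markovnikov) secondary carbocation. The H–Cl bond breaks heterolytically, releasing Cl⁻.
No single 1,2-shift to an adjacent carbon would give a more-substituted cation, so no rearrangement occurs.

secondary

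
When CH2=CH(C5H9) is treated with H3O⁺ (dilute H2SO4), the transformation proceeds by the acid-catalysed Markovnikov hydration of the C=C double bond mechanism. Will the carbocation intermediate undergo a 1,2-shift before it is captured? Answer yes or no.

yes

The first-formed carbocation is secondary.
The adjacent cyclopentyl carbon already bears 2 other carbon substituents and has a hydrogen to migrate; after a 1,2-hydride shift from that carbon the positive charge sits on a tertiary centre.
Tertiary is more stable than secondary, so the shift occurs.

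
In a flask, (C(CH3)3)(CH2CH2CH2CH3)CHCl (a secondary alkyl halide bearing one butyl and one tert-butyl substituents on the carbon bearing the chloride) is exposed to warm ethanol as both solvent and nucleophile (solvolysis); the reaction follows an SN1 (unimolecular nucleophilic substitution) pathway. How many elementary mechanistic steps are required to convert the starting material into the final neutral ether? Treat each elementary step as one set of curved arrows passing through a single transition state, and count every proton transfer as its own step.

4

Step 1: Unassisted departure of Cl⁻ (taking the C–Cl bonding pair) generates a secondary carbocation.
Step 2: A 1,2-methyl shift from the adjacent tert-butyl carbon moves the positive charge from the secondary centre to an adjacent carbon, generating a more stable tertiary carbocation.
Step 3: Nucleophilic capture: the oxygen of CH3CH2OH bonds to the cationic carbon, producing an oxonium-ion intermediate.
Step 4: Proton transfer from the O–H of the oxonium ion to a solvent molecule delivers the neutral ether.
Total: 4 elementary steps.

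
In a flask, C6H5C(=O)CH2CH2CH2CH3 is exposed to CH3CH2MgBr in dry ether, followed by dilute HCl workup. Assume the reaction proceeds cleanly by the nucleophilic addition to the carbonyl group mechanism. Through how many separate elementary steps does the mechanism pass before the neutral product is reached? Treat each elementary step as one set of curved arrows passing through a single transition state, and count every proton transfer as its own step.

2

Step 1: A lone pair / filled orbital on the carbanion-like carbon of CH3CH2MgBr attacks the electrophilic carbonyl carbon; the π(C=O) electrons shift onto oxygen, producing a tetrahedral alkoxide intermediate.
Step 2: On dilute HCl workup the alkoxide oxygen is protonated, giving an alcohol.
Total: 2 elementary steps.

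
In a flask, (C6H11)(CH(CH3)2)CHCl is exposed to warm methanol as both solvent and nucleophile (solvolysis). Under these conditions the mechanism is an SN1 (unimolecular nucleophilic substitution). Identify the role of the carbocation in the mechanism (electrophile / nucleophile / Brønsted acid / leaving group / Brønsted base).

electrophile

Step 3: A lone pair on the oxygen of CH3OH attacks the carbocation, forming a new C–O σ-bond and an oxonium ion.
The carbocation accepts an electron pair into an empty or π* orbital — it is the electrophile.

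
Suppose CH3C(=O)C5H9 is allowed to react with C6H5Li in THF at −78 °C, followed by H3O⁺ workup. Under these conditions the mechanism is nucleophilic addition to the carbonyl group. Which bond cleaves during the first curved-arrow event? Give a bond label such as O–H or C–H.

Step 1: Nucleophilic addition: the carbanion-like carbon of C6H5Li adds to the carbonyl carbon, pushing the π(C=O) electron pair onto oxygen and giving a tetrahedral alkoxide.
The bond broken in this step is the π(C=O) bond.

π(C=O)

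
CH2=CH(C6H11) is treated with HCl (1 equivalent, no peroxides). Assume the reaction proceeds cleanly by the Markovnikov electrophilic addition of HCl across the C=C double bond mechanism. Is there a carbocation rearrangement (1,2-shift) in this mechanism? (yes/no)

yes

The first-formed carbocation is secondary.
The adjacent cyclohexyl carbon already bears 2 other carbon substituents and has a hydrogen to migrate; after a 1,2-hydride shift from that carbon the positive charge sits on a tertiary centre.
Tertiary is more stable than secondary, so the shift occurs.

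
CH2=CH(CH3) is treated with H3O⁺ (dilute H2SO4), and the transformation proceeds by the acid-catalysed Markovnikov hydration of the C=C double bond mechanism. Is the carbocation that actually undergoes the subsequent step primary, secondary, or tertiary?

Step 1: Protonation of the alkene by H3O⁺: the π bond acts as the nucleophile and picks up H⁺, giving the more stable (Markovnikov) secondary carbocation. H2O is released.
No single 1,2-shift to an adjacent carbon would give a more-substituted cation, so no rearrangement occurs.

secondary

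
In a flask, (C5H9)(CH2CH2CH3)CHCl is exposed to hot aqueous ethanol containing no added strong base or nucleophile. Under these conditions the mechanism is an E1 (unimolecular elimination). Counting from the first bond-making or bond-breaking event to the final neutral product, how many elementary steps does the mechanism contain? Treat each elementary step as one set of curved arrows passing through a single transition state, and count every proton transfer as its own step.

Step 1: Rate-determining heterolysis of the C–Cl bond gives Cl⁻ and a secondary carbocation.
Step 2: Carbocation rearrangement: a 1,2-hydride shift from the adjacent cyclopentyl carbon converts the initially-formed secondary cation into the more stable tertiary cation.
Step 3: Loss of a β-proton to a water (or ethanol) molecule of the solvent: the C–H bonding pair collapses toward the cationic carbon to form the C=C π bond, yielding the alkene.
Total: 3 elementary steps.

3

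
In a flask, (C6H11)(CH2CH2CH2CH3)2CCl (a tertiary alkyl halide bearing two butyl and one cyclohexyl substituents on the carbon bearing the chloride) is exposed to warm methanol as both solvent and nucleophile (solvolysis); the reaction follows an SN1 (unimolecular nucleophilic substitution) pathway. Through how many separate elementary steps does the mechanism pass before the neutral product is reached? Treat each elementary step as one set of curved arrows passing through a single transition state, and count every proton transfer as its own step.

Step 1: Ionisation: the C–Cl σ-bond cleaves heterolytically; both bonding electrons depart with Cl⁻, leaving a tertiary carbocation at the α-carbon.
(No 1,2-shift: no single shift to an adjacent carbon would give a more stable cation.)
Step 2: Nucleophilic capture: the oxygen of CH3OH bonds to the cationic carbon, producing an oxonium-ion intermediate.
Step 3: A second solvent molecule removes the proton on oxygen, giving the neutral ether product.
Total: 3 elementary steps.

3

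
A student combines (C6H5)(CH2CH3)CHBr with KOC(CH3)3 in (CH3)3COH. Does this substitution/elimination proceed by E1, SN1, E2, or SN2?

E2

Conditions: a strong/bulky base with a secondary substrate bearing a β-hydrogen.
These conditions are the textbook signature of the E2 pathway.
A strong (often hindered) base removes a β-H in concert with loss of the leaving group — bimolecular elimination.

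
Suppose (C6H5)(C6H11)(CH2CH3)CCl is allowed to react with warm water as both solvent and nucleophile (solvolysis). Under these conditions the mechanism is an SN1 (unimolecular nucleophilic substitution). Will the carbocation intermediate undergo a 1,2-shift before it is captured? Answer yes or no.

The first-formed carbocation is tertiary.
No single 1,2-shift to an adjacent carbon would produce a more-substituted cation than the one already present, so no rearrangement occurs.

no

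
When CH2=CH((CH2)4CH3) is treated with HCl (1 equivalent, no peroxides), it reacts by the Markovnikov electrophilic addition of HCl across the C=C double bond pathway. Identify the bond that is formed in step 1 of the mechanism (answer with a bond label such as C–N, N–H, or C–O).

Step 1: Electrophilic addition begins with the π(C=C) electrons forming a bond to the proton of HCl. Following Markovnikov's rule, the resulting cation is secondary. The H–Cl bond breaks heterolytically, releasing Cl⁻.
The bond formed in this step is the C–H bond.

C–H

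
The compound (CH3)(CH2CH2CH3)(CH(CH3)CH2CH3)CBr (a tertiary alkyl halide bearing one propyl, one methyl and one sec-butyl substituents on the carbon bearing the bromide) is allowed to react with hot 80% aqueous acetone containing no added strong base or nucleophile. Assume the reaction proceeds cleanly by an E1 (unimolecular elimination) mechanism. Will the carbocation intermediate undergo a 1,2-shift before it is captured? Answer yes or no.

The first-formed carbocation is tertiary.
No single 1,2-shift to an adjacent carbon would produce a more-substituted cation than the one already present, so no rearrangement occurs.

no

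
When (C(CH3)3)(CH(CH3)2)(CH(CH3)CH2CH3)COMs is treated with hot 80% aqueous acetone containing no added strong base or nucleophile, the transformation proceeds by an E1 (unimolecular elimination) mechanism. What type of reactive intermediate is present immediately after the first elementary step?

tertiary carbocation

Step 1: The C–O bond breaks with both electrons going to the mesylate; MsO⁻ leaves and a tertiary carbocation remains.
After step 1 the species present is a tertiary carbocation.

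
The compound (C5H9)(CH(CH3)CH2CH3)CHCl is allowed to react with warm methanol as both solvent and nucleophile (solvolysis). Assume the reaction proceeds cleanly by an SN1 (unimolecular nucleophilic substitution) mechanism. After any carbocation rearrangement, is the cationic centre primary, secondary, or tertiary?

Step 1: The C–Cl bond breaks with both electrons going to the chloride; Cl⁻ leaves and a secondary carbocation remains.
Step 2: Carbocation rearrangement: a 1,2-hydride shift from the adjacent cyclopentyl carbon converts the initially-formed secondary cation into the more stable tertiary cation.
The cation rearranges from secondary to tertiary via a 1,2-hydride shift from the adjacent cyclopentyl carbon; the tertiary cation is what reacts next.

tertiary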